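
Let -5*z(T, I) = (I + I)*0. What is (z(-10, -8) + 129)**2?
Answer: 16641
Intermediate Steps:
z(T, I) = 0 (z(T, I) = -(I + I)*0/5 = -2*I*0/5 = -1/5*0 = 0)
(z(-10, -8) + 129)**2 = (0 + 129)**2 = 129**2 = 16641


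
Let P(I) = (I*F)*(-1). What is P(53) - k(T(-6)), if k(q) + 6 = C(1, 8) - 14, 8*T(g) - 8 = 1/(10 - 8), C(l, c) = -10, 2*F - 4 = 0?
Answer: -76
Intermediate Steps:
F = 2 (F = 2 + (½)*0 = 2 + 0 = 2)
T(g) = 17/16 (T(g) = 1 + 1/(8*(10 - 8)) = 1 + (⅛)/2 = 1 + (⅛)*(½) = 1 + 1/16 = 17/16)
P(I) = -2*I (P(I) = (I*2)*(-1) = (2*I)*(-1) = -2*I)
k(q) = -30 (k(q) = -6 + (-10 - 14) = -6 - 24 = -30)
P(53) - k(T(-6)) = -2*53 - 1*(-30) = -106 + 30 = -76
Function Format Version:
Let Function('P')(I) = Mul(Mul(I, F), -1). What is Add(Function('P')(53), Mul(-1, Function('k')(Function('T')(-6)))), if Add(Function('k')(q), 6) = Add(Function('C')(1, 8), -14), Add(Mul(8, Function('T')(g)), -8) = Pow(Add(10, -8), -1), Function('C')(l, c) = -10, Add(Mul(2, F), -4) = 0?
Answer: -76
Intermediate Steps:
F = 2 (F = Add(2, Mul(Rational(1, 2), 0)) = Add(2, 0) = 2)
Function('T')(g) = Rational(17, 16) (Function('T')(g) = Add(1, Mul(Rational(1, 8), Pow(Add(10, -8), -1))) = Add(1, Mul(Rational(1, 8), Pow(2, -1))) = Add(1, Mul(Rational(1, 8), Rational(1, 2))) = Add(1, Rational(1, 16)) = Rational(17, 16))
Function('P')(I) = Mul(-2, I) (Function('P')(I) = Mul(Mul(I, 2), -1) = Mul(Mul(2, I), -1) = Mul(-2, I))
Function('k')(q) = -30 (Function('k')(q) = Add(-6, Add(-10, -14)) = Add(-6, -24) = -30)
Add(Function('P')(53), Mul(-1, Function('k')(Function('T')(-6)))) = Add(Mul(-2, 53), Mul(-1, -30)) = Add(-106, 30) = -76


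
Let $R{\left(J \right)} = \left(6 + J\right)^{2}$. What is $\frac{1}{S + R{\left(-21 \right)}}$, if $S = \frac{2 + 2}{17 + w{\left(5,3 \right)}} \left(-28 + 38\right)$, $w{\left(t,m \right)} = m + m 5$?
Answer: $\frac{7}{1583} \approx 0.004422$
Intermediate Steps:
$w{\left(t,m \right)} = 6 m$ ($w{\left(t,m \right)} = m + 5 m = 6 m$)
$S = \frac{8}{7}$ ($S = \frac{2 + 2}{17 + 6 \cdot 3} \left(-28 + 38\right) = \frac{4}{17 + 18} \cdot 10 = \frac{4}{35} \cdot 10 = \frac{8}{7} \approx 1.1429$)
$\frac{1}{S + R{\left(-21 \right)}} = \frac{1}{\frac{8}{7} + \left(6 - 21\right)^{2}} = \frac{1}{\frac{8}{7} + \left(-15\right)^{2}} = \frac{1}{\frac{8}{7} + 225} = \frac{1}{\frac{1583}{7}} = \frac{7}{1583}$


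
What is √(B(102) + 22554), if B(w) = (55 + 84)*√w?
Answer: √(22554 + 139*√102) ≈ 154.78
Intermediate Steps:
B(w) = 139*√w
√(B(102) + 22554) = √(139*√102 + 22554) = √(22554 + 139*√102)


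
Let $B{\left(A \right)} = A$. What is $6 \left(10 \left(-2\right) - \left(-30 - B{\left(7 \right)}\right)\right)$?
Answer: $102$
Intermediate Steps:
$6 \left(10 \left(-2\right) - \left(-30 - B{\left(7 \right)}\right)\right) = 6 \left(10 \left(-2\right) + \left(\left(-32 + 7\right) - -62\right)\right) = 6 \left(-20 + \left(-25 + 62\right)\right) = 6 \left(-20 + 37\right) = 6 \cdot 17 = 102$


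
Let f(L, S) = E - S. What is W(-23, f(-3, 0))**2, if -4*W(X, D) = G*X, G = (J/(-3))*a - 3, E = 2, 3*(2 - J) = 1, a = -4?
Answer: 25921/1296 ≈ 20.001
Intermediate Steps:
J = 5/3 (J = 2 - 1/3*1 = 2 - 1/3 = 5/3 ≈ 1.6667)
f(L, S) = 2 - S
G = -7/9 (G = ((5/3)/(-3))*(-4) - 3 = ((5/3)*(-1/3))*(-4) - 3 = -5/9*(-4) - 3 = 20/9 - 3 = -7/9 ≈ -0.77778)
W(X, D) = 7*X/36 (W(X, D) = -(-7)*X/36 = 7*X/36)
W(-23, f(-3, 0))**2 = ((7/36)*(-23))**2 = (-161/36)**2 = 25921/1296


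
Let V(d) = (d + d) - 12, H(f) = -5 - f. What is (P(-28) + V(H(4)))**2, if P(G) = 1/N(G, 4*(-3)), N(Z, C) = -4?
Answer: 14641/16 ≈ 915.06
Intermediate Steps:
P(G) = -1/4 (P(G) = 1/(-4) = -1/4)
V(d) = -12 + 2*d (V(d) = 2*d - 12 = -12 + 2*d)
(P(-28) + V(H(4)))**2 = (-1/4 + (-12 + 2*(-5 - 1*4)))**2 = (-1/4 + (-12 + 2*(-5 - 4)))**2 = (-1/4 + (-12 + 2*(-9)))**2 = (-1/4 + (-12 - 18))**2 = (-1/4 - 30)**2 = (-121/4)**2 = 14641/16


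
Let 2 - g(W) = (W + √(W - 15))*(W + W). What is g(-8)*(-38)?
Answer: 4788 - 608*I*√23 ≈ 4788.0 - 2915.9*I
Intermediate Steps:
g(W) = 2 - 2*W*(W + √(-15 + W)) (g(W) = 2 - (W + √(W - 15))*(W + W) = 2 - (W + √(-15 + W))*2*W = 2 - 2*W*(W + √(-15 + W)))
g(-8)*(-38) = (2 - 2*(-8)² - 2*(-8)*√(-15 - 8))*(-38) = (2 - 2*64 - 2*(-8)*√(-23))*(-38) = (2 - 128 - 2*(-8)*I*√23)*(-38) = (2 - 128 + 16*I*√23)*(-38) = (-126 + 16*I*√23)*(-38) = 4788 - 608*I*√23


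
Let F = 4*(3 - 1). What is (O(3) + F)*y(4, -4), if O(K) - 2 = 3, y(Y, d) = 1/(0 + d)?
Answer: -13/4 ≈ -3.2500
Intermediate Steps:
y(Y, d) = 1/d
O(K) = 5 (O(K) = 2 + 3 = 5)
F = 8 (F = 4*2 = 8)
(O(3) + F)*y(4, -4) = (5 + 8)/(-4) = 13*(-1/4) = -13/4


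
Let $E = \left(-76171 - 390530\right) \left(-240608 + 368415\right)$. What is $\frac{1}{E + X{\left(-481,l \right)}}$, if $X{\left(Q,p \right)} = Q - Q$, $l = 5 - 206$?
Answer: $- \frac{1}{59647654707} \approx -1.6765 \cdot 10^{-11}$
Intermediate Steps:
$l = -201$
$X{\left(Q,p \right)} = 0$
$E = -59647654707$ ($E = \left(-466701\right) 127807 = -59647654707$)
$\frac{1}{E + X{\left(-481,l \right)}} = \frac{1}{-59647654707 + 0} = \frac{1}{-59647654707} = - \frac{1}{59647654707}$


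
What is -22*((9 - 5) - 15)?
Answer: 242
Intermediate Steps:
-22*((9 - 5) - 15) = -22*(4 - 15) = -22*(-11) = 242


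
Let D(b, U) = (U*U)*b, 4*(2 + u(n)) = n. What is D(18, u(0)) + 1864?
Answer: 1936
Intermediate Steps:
u(n) = -2 + n/4
D(b, U) = b*U² (D(b, U) = U²*b = b*U²)
D(18, u(0)) + 1864 = 18*(-2 + (¼)*0)² + 1864 = 18*(-2 + 0)² + 1864 = 18*(-2)² + 1864 = 18*4 + 1864 = 72 + 1864 = 1936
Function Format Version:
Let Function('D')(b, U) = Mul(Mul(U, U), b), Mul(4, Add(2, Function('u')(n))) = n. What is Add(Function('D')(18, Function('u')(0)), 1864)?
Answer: 1936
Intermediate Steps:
Function('u')(n) = Add(-2, Mul(Rational(1, 4), n))
Function('D')(b, U) = Mul(b, Pow(U, 2)) (Function('D')(b, U) = Mul(Pow(U, 2), b) = Mul(b, Pow(U, 2)))
Add(Function('D')(18, Function('u')(0)), 1864) = Add(Mul(18, Pow(Add(-2, Mul(Rational(1, 4), 0)), 2)), 1864) = Add(Mul(18, Pow(Add(-2, 0), 2)), 1864) = Add(Mul(18, Pow(-2, 2)), 1864) = Add(Mul(18, 4), 1864) = Add(72, 1864) = 1936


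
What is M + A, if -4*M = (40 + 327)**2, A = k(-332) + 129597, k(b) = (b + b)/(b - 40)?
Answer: 35684671/372 ≈ 95927.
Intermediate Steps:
k(b) = 2*b/(-40 + b) (k(b) = (2*b)/(-40 + b) = 2*b/(-40 + b))
A = 12052687/93 (A = 2*(-332)/(-40 - 332) + 129597 = 2*(-332)/(-372) + 129597 = 2*(-332)*(-1/372) + 129597 = 166/93 + 129597 = 12052687/93 ≈ 1.2960e+5)
M = -134689/4 (M = -(40 + 327)**2/4 = -1/4*367**2 = -1/4*134689 = -134689/4 ≈ -33672.)
M + A = -134689/4 + 12052687/93 = 35684671/372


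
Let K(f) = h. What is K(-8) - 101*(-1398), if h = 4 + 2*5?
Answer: 141212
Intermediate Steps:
h = 14 (h = 4 + 10 = 14)
K(f) = 14
K(-8) - 101*(-1398) = 14 - 101*(-1398) = 14 + 141198 = 141212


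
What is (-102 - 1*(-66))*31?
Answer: -1116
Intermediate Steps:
(-102 - 1*(-66))*31 = (-102 + 66)*31 = -36*31 = -1116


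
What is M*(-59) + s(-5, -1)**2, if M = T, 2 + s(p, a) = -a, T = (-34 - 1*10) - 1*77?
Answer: 7140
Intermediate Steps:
T = -121 (T = (-34 - 10) - 77 = -44 - 77 = -121)
s(p, a) = -2 - a
M = -121
M*(-59) + s(-5, -1)**2 = -121*(-59) + (-2 - 1*(-1))**2 = 7139 + (-2 + 1)**2 = 7139 + (-1)**2 = 7139 + 1 = 7140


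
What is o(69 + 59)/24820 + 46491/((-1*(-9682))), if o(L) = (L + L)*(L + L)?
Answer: 447106543/60076810 ≈ 7.4422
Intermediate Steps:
o(L) = 4*L**2 (o(L) = (2*L)*(2*L) = 4*L**2)
o(69 + 59)/24820 + 46491/((-1*(-9682))) = (4*(69 + 59)**2)/24820 + 46491/((-1*(-9682))) = (4*128**2)*(1/24820) + 46491/9682 = (4*16384)*(1/24820) + 46491*(1/9682) = 65536*(1/24820) + 46491/9682 = 16384/6205 + 46491/9682 = 447106543/60076810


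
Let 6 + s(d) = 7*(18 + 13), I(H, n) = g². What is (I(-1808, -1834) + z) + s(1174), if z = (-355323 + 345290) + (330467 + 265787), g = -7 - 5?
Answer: 586576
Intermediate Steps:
g = -12
I(H, n) = 144 (I(H, n) = (-12)² = 144)
s(d) = 211 (s(d) = -6 + 7*(18 + 13) = -6 + 7*31 = -6 + 217 = 211)
z = 586221 (z = -10033 + 596254 = 586221)
(I(-1808, -1834) + z) + s(1174) = (144 + 586221) + 211 = 586365 + 211 = 586576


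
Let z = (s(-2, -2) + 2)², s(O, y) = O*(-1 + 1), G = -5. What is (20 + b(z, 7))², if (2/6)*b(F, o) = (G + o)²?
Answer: 1024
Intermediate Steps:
s(O, y) = 0 (s(O, y) = O*0 = 0)
z = 4 (z = (0 + 2)² = 2² = 4)
b(F, o) = 3*(-5 + o)²
(20 + b(z, 7))² = (20 + 3*(-5 + 7)²)² = (20 + 3*2²)² = (20 + 3*4)² = (20 + 12)² = 32² = 1024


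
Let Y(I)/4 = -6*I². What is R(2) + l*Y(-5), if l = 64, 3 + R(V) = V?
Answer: -38401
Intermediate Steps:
Y(I) = -24*I² (Y(I) = 4*(-6*I²) = -24*I²)
R(V) = -3 + V
R(2) + l*Y(-5) = (-3 + 2) + 64*(-24*(-5)²) = -1 + 64*(-24*25) = -1 + 64*(-600) = -1 - 38400 = -38401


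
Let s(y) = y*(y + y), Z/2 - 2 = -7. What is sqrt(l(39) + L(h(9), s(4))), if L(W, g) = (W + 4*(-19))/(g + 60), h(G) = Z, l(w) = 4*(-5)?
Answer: 3*I*sqrt(4922)/46 ≈ 4.5755*I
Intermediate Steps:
Z = -10 (Z = 4 + 2*(-7) = 4 - 14 = -10)
l(w) = -20
s(y) = 2*y**2 (s(y) = y*(2*y) = 2*y**2)
h(G) = -10
L(W, g) = (-76 + W)/(60 + g) (L(W, g) = (W - 76)/(60 + g) = (-76 + W)/(60 + g))
sqrt(l(39) + L(h(9), s(4))) = sqrt(-20 + (-76 - 10)/(60 + 2*4**2)) = sqrt(-20 - 86/(60 + 2*16)) = sqrt(-20 - 86/(60 + 32)) = sqrt(-20 - 86/92) = sqrt(-20 + (1/92)*(-86)) = sqrt(-20 - 43/46) = sqrt(-963/46) = 3*I*sqrt(4922)/46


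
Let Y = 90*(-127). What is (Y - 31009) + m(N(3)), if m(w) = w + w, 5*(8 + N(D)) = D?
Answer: -212269/5 ≈ -42454.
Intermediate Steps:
N(D) = -8 + D/5
m(w) = 2*w
Y = -11430
(Y - 31009) + m(N(3)) = (-11430 - 31009) + 2*(-8 + (⅕)*3) = -42439 + 2*(-8 + ⅗) = -42439 + 2*(-37/5) = -42439 - 74/5 = -212269/5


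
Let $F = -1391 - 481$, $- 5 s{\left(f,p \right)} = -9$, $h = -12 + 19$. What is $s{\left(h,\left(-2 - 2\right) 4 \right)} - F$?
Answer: $\frac{9369}{5} \approx 1873.8$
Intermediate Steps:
$h = 7$
$s{\left(f,p \right)} = \frac{9}{5}$ ($s{\left(f,p \right)} = \left(- \frac{1}{5}\right) \left(-9\right) = \frac{9}{5}$)
$F = -1872$
$s{\left(h,\left(-2 - 2\right) 4 \right)} - F = \frac{9}{5} - -1872 = \frac{9}{5} + 1872 = \frac{9369}{5}$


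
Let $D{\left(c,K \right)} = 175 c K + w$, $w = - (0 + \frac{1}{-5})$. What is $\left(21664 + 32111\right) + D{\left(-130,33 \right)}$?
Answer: $- \frac{3484874}{5} \approx -6.9698 \cdot 10^{5}$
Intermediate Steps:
$w = \frac{1}{5}$ ($w = - (0 - \frac{1}{5}) = \left(-1\right) \left(- \frac{1}{5}\right) = \frac{1}{5} \approx 0.2$)
$D{\left(c,K \right)} = \frac{1}{5} + 175 K c$ ($D{\left(c,K \right)} = 175 c K + \frac{1}{5} = 175 K c + \frac{1}{5} = \frac{1}{5} + 175 K c$)
$\left(21664 + 32111\right) + D{\left(-130,33 \right)} = \left(21664 + 32111\right) + \left(\frac{1}{5} + 175 \cdot 33 \left(-130\right)\right) = 53775 + \left(\frac{1}{5} - 750750\right) = 53775 - \frac{3753749}{5} = - \frac{3484874}{5}$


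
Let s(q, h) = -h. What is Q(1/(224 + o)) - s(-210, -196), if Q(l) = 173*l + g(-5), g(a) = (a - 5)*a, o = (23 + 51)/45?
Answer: -1474699/10154 ≈ -145.23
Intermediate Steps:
o = 74/45 (o = 74*(1/45) = 74/45 ≈ 1.6444)
g(a) = a*(-5 + a) (g(a) = (-5 + a)*a = a*(-5 + a))
Q(l) = 50 + 173*l (Q(l) = 173*l - 5*(-5 - 5) = 173*l - 5*(-10) = 173*l + 50 = 50 + 173*l)
Q(1/(224 + o)) - s(-210, -196) = (50 + 173/(224 + 74/45)) - (-1)*(-196) = (50 + 173/(10154/45)) - 1*196 = (50 + 173*(45/10154)) - 196 = (50 + 7785/10154) - 196 = 515485/10154 - 196 = -1474699/10154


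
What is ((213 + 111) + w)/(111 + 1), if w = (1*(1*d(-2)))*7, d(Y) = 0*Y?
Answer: 81/28 ≈ 2.8929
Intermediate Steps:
d(Y) = 0
w = 0 (w = (1*(1*0))*7 = (1*0)*7 = 0*7 = 0)
((213 + 111) + w)/(111 + 1) = ((213 + 111) + 0)/(111 + 1) = (324 + 0)/112 = 324*(1/112) = 81/28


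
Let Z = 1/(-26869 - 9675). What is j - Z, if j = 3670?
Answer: 134116481/36544 ≈ 3670.0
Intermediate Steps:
Z = -1/36544 (Z = 1/(-36544) = -1/36544 ≈ -2.7364e-5)
j - Z = 3670 - 1*(-1/36544) = 3670 + 1/36544 = 134116481/36544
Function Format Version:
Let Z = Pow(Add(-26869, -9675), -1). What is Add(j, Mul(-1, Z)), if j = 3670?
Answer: Rational(134116481, 36544) ≈ 3670.0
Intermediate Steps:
Z = Rational(-1, 36544) (Z = Pow(-36544, -1) = Rational(-1, 36544) ≈ -2.7364e-5)
Add(j, Mul(-1, Z)) = Add(3670, Mul(-1, Rational(-1, 36544))) = Add(3670, Rational(1, 36544)) = Rational(134116481, 36544)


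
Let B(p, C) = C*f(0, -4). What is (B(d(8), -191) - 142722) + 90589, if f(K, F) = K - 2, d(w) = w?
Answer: -51751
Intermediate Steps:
f(K, F) = -2 + K
B(p, C) = -2*C (B(p, C) = C*(-2 + 0) = C*(-2) = -2*C)
(B(d(8), -191) - 142722) + 90589 = (-2*(-191) - 142722) + 90589 = (382 - 142722) + 90589 = -142340 + 90589 = -51751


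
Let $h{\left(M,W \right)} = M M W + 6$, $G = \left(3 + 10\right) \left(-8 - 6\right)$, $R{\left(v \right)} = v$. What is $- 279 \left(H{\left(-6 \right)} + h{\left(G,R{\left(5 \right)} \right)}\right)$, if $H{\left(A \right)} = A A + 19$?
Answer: $-46224999$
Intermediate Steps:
$G = -182$ ($G = 13 \left(-14\right) = -182$)
$H{\left(A \right)} = 19 + A^{2}$ ($H{\left(A \right)} = A^{2} + 19 = 19 + A^{2}$)
$h{\left(M,W \right)} = 6 + W M^{2}$ ($h{\left(M,W \right)} = M^{2} W + 6 = W M^{2} + 6 = 6 + W M^{2}$)
$- 279 \left(H{\left(-6 \right)} + h{\left(G,R{\left(5 \right)} \right)}\right) = - 279 \left(\left(19 + \left(-6\right)^{2}\right) + \left(6 + 5 \left(-182\right)^{2}\right)\right) = - 279 \left(\left(19 + 36\right) + \left(6 + 5 \cdot 33124\right)\right) = - 279 \left(55 + \left(6 + 165620\right)\right) = - 279 \left(55 + 165626\right) = \left(-279\right) 165681 = -46224999$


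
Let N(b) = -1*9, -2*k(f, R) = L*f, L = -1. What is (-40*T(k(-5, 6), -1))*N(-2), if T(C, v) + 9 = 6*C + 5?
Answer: -6840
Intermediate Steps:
k(f, R) = f/2 (k(f, R) = -(-1)*f/2 = f/2)
T(C, v) = -4 + 6*C (T(C, v) = -9 + (6*C + 5) = -9 + (5 + 6*C) = -4 + 6*C)
N(b) = -9
(-40*T(k(-5, 6), -1))*N(-2) = -40*(-4 + 6*((½)*(-5)))*(-9) = -40*(-4 + 6*(-5/2))*(-9) = -40*(-4 - 15)*(-9) = -40*(-19)*(-9) = 760*(-9) = -6840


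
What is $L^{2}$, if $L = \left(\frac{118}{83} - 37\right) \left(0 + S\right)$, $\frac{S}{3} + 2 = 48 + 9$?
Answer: $\frac{237407690025}{6889} \approx 3.4462 \cdot 10^{7}$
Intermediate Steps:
$S = 165$ ($S = -6 + 3 \left(48 + 9\right) = -6 + 3 \cdot 57 = -6 + 171 = 165$)
$L = - \frac{487245}{83}$ ($L = \left(\frac{118}{83} - 37\right) \left(0 + 165\right) = \left(118 \cdot \frac{1}{83} - 37\right) 165 = \left(\frac{118}{83} - 37\right) 165 = \left(- \frac{2953}{83}\right) 165 = - \frac{487245}{83} \approx -5870.4$)
$L^{2} = \left(- \frac{487245}{83}\right)^{2} = \frac{237407690025}{6889}$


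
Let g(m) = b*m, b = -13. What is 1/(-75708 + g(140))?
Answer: -1/77528 ≈ -1.2899e-5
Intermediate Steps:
g(m) = -13*m
1/(-75708 + g(140)) = 1/(-75708 - 13*140) = 1/(-75708 - 1820) = 1/(-77528) = -1/77528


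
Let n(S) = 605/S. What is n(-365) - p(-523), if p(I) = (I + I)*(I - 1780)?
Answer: -175852595/73 ≈ -2.4089e+6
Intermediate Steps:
p(I) = 2*I*(-1780 + I) (p(I) = (2*I)*(-1780 + I) = 2*I*(-1780 + I))
n(-365) - p(-523) = 605/(-365) - 2*(-523)*(-1780 - 523) = 605*(-1/365) - 2*(-523)*(-2303) = -121/73 - 1*2408938 = -121/73 - 2408938 = -175852595/73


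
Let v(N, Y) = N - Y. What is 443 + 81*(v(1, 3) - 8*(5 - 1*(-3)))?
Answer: -4903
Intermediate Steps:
443 + 81*(v(1, 3) - 8*(5 - 1*(-3))) = 443 + 81*((1 - 1*3) - 8*(5 - 1*(-3))) = 443 + 81*((1 - 3) - 8*(5 + 3)) = 443 + 81*(-2 - 8*8) = 443 + 81*(-2 - 64) = 443 + 81*(-66) = 443 - 5346 = -4903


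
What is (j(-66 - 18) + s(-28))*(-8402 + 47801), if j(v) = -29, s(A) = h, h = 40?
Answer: 433389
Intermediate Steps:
s(A) = 40
(j(-66 - 18) + s(-28))*(-8402 + 47801) = (-29 + 40)*(-8402 + 47801) = 11*39399 = 433389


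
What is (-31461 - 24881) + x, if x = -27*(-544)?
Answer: -41654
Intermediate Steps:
x = 14688
(-31461 - 24881) + x = (-31461 - 24881) + 14688 = -56342 + 14688 = -41654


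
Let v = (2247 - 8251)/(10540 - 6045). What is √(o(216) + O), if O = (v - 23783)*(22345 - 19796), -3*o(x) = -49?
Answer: 2*I*√2756148762717645/13485 ≈ 7786.3*I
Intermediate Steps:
v = -6004/4495 ≈ -1.3357
o(x) = 49/3 (o(x) = -⅓*(-49) = 49/3)
O = -272515091361/4495 (O = (-6004/4495 - 23783)*(22345 - 19796) = -106910589/4495*2549 = -272515091361/4495 ≈ -6.0626e+7)
√(o(216) + O) = √(49/3 - 272515091361/4495) = √(-817545053828/13485) = 2*I*√2756148762717645/13485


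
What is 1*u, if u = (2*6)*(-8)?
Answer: -96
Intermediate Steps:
u = -96 (u = 12*(-8) = -96)
1*u = 1*(-96) = -96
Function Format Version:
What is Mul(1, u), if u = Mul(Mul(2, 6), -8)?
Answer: -96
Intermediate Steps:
u = -96 (u = Mul(12, -8) = -96)
Mul(1, u) = Mul(1, -96) = -96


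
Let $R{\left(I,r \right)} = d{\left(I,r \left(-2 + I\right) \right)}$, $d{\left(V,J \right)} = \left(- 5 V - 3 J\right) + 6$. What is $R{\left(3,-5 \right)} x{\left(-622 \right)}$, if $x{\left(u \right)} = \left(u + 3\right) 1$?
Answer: $-3714$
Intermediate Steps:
$x{\left(u \right)} = 3 + u$ ($x{\left(u \right)} = \left(3 + u\right) 1 = 3 + u$)
$d{\left(V,J \right)} = 6 - 5 V - 3 J$
$R{\left(I,r \right)} = 6 - 5 I - 3 r \left(-2 + I\right)$
$R{\left(3,-5 \right)} x{\left(-622 \right)} = \left(6 - 15 - - 15 \left(-2 + 3\right)\right) \left(3 - 622\right) = \left(6 - 15 - \left(-15\right) 1\right) \left(-619\right) = \left(6 - 15 + 15\right) \left(-619\right) = 6 \left(-619\right) = -3714$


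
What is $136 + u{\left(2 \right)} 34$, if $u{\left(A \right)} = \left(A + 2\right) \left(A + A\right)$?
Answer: $680$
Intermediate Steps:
$u{\left(A \right)} = 2 A \left(2 + A\right)$ ($u{\left(A \right)} = \left(2 + A\right) 2 A = 2 A \left(2 + A\right)$)
$136 + u{\left(2 \right)} 34 = 136 + 2 \cdot 2 \left(2 + 2\right) 34 = 136 + 2 \cdot 2 \cdot 4 \cdot 34 = 136 + 16 \cdot 34 = 136 + 544 = 680$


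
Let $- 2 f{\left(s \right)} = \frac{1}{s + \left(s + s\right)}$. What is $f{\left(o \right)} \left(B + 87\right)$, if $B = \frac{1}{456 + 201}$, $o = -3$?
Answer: $\frac{28580}{5913} \approx 4.8334$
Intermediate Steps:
$B = \frac{1}{657} \approx 0.0015221$
$f{\left(s \right)} = - \frac{1}{6 s}$ ($f{\left(s \right)} = - \frac{1}{2 \left(s + \left(s + s\right)\right)} = - \frac{1}{2 \left(s + 2 s\right)} = - \frac{1}{2 \cdot 3 s} = - \frac{\frac{1}{3} \frac{1}{s}}{2} = - \frac{1}{6 s}$)
$f{\left(o \right)} \left(B + 87\right) = - \frac{1}{6 \left(-3\right)} \left(\frac{1}{657} + 87\right) = \left(- \frac{1}{6}\right) \left(- \frac{1}{3}\right) \frac{57160}{657} = \frac{1}{18} \cdot \frac{57160}{657} = \frac{28580}{5913}$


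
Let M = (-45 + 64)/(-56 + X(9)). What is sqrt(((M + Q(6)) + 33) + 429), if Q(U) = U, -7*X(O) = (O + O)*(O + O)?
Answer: sqrt(59956945)/358 ≈ 21.629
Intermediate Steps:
X(O) = -4*O**2/7 (X(O) = -(O + O)*(O + O)/7 = -2*O*2*O/7 = -4*O**2/7)
M = -133/716 (M = (-45 + 64)/(-56 - 4/7*9**2) = 19/(-56 - 4/7*81) = 19/(-56 - 324/7) = 19/(-716/7) = 19*(-7/716) = -133/716 ≈ -0.18575)
sqrt(((M + Q(6)) + 33) + 429) = sqrt(((-133/716 + 6) + 33) + 429) = sqrt((4163/716 + 33) + 429) = sqrt(27791/716 + 429) = sqrt(334955/716) = sqrt(59956945)/358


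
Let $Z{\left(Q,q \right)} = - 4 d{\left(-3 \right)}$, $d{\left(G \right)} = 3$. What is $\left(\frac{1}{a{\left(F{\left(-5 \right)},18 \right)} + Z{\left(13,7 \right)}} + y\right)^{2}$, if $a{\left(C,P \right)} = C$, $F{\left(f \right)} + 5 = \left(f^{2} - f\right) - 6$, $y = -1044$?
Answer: $\frac{53392249}{49} \approx 1.0896 \cdot 10^{6}$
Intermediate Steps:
$F{\left(f \right)} = -11 + f^{2} - f$ ($F{\left(f \right)} = -5 - \left(6 + f - f^{2}\right) = -11 + f^{2} - f$)
$Z{\left(Q,q \right)} = -12$ ($Z{\left(Q,q \right)} = \left(-4\right) 3 = -12$)
$\left(\frac{1}{a{\left(F{\left(-5 \right)},18 \right)} + Z{\left(13,7 \right)}} + y\right)^{2} = \left(\frac{1}{\left(-11 + \left(-5\right)^{2} - -5\right) - 12} - 1044\right)^{2} = \left(\frac{1}{\left(-11 + 25 + 5\right) - 12} - 1044\right)^{2} = \left(\frac{1}{19 - 12} - 1044\right)^{2} = \left(\frac{1}{7} - 1044\right)^{2} = \left(- \frac{7307}{7}\right)^{2} = \frac{53392249}{49}$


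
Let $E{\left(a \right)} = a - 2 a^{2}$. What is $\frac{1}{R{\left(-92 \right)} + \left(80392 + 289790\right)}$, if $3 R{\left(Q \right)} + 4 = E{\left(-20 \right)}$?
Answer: $\frac{3}{1109722} \approx 2.7034 \cdot 10^{-6}$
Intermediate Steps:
$R{\left(Q \right)} = - \frac{824}{3}$ ($R{\left(Q \right)} = - \frac{4}{3} + \frac{\left(-20\right) \left(1 - -40\right)}{3} = - \frac{4}{3} + \frac{\left(-20\right) \left(1 + 40\right)}{3} = - \frac{4}{3} + \frac{\left(-20\right) 41}{3} = - \frac{4}{3} + \frac{1}{3} \left(-820\right) = - \frac{4}{3} - \frac{820}{3} = - \frac{824}{3}$)
$\frac{1}{R{\left(-92 \right)} + \left(80392 + 289790\right)} = \frac{1}{- \frac{824}{3} + \left(80392 + 289790\right)} = \frac{1}{- \frac{824}{3} + 370182} = \frac{1}{\frac{1109722}{3}} = \frac{3}{1109722}$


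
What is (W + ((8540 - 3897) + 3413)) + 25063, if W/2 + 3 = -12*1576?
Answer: -4711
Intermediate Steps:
W = -37830 (W = -6 + 2*(-12*1576) = -6 + 2*(-18912) = -6 - 37824 = -37830)
(W + ((8540 - 3897) + 3413)) + 25063 = (-37830 + ((8540 - 3897) + 3413)) + 25063 = (-37830 + (4643 + 3413)) + 25063 = (-37830 + 8056) + 25063 = -29774 + 25063 = -4711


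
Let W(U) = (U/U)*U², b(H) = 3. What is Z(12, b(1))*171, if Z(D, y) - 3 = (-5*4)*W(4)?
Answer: -54207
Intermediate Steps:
W(U) = U² (W(U) = 1*U² = U²)
Z(D, y) = -317 (Z(D, y) = 3 - 5*4*4² = 3 - 20*16 = 3 - 320 = -317)
Z(12, b(1))*171 = -317*171 = -54207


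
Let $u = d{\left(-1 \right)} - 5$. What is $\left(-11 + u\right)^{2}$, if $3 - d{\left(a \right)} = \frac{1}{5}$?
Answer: $\frac{4356}{25} \approx 174.24$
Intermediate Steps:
$d{\left(a \right)} = \frac{14}{5}$ ($d{\left(a \right)} = 3 - \frac{1}{5} = \frac{14}{5}$)
$u = - \frac{11}{5}$ ($u = \frac{14}{5} - 5 = - \frac{11}{5} \approx -2.2$)
$\left(-11 + u\right)^{2} = \left(-11 - \frac{11}{5}\right)^{2} = \left(- \frac{66}{5}\right)^{2} = \frac{4356}{25}$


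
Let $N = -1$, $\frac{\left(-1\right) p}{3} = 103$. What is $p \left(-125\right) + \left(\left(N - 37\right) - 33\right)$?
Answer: $38554$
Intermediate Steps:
$p = -309$ ($p = \left(-3\right) 103 = -309$)
$p \left(-125\right) + \left(\left(N - 37\right) - 33\right) = \left(-309\right) \left(-125\right) - 71 = 38625 - 71 = 38554$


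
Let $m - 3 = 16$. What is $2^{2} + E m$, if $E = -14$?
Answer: $-262$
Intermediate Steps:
$m = 19$ ($m = 3 + 16 = 19$)
$2^{2} + E m = 2^{2} - 266 = 4 - 266 = -262$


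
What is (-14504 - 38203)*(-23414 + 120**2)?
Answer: 475100898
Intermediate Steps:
(-14504 - 38203)*(-23414 + 120**2) = -52707*(-23414 + 14400) = -52707*(-9014) = 475100898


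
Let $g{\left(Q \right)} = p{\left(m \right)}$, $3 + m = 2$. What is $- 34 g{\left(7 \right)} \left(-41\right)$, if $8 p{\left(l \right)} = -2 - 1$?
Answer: $- \frac{2091}{4} \approx -522.75$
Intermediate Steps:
$m = -1$ ($m = -3 + 2 = -1$)
$p{\left(l \right)} = - \frac{3}{8}$ ($p{\left(l \right)} = \frac{-2 - 1}{8} = \frac{1}{8} \left(-3\right) = - \frac{3}{8}$)
$g{\left(Q \right)} = - \frac{3}{8}$
$- 34 g{\left(7 \right)} \left(-41\right) = \left(-34\right) \left(- \frac{3}{8}\right) \left(-41\right) = \frac{51}{4} \left(-41\right) = - \frac{2091}{4}$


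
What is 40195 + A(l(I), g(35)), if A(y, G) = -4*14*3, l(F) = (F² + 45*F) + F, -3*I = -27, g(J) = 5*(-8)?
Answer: 40027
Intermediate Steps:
g(J) = -40
I = 9 (I = -⅓*(-27) = 9)
l(F) = F² + 46*F
A(y, G) = -168 (A(y, G) = -56*3 = -168)
40195 + A(l(I), g(35)) = 40195 - 168 = 40027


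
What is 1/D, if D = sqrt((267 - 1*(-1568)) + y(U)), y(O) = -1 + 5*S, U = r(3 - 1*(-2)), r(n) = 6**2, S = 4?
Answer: sqrt(206)/618 ≈ 0.023224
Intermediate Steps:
r(n) = 36
U = 36
y(O) = 19 (y(O) = -1 + 5*4 = -1 + 20 = 19)
D = 3*sqrt(206) (D = sqrt((267 - 1*(-1568)) + 19) = sqrt((267 + 1568) + 19) = sqrt(1835 + 19) = sqrt(1854) = 3*sqrt(206) ≈ 43.058)
1/D = 1/(3*sqrt(206)) = sqrt(206)/618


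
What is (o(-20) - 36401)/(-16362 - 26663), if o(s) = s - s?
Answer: 36401/43025 ≈ 0.84604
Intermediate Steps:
o(s) = 0
(o(-20) - 36401)/(-16362 - 26663) = (0 - 36401)/(-16362 - 26663) = -36401/(-43025) = -36401*(-1/43025) = 36401/43025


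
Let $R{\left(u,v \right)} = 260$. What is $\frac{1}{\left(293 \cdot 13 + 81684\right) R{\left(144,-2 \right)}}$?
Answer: $\frac{1}{22228180} \approx 4.4988 \cdot 10^{-8}$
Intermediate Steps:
$\frac{1}{\left(293 \cdot 13 + 81684\right) R{\left(144,-2 \right)}} = \frac{1}{\left(293 \cdot 13 + 81684\right) 260} = \frac{1}{3809 + 81684} \cdot \frac{1}{260} = \frac{1}{85493} \cdot \frac{1}{260} = \frac{1}{22228180}$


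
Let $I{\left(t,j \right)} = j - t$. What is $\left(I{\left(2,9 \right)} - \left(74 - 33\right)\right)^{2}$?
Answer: $1156$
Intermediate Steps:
$\left(I{\left(2,9 \right)} - \left(74 - 33\right)\right)^{2} = \left(\left(9 - 2\right) - \left(74 - 33\right)\right)^{2} = \left(7 - 41\right)^{2} = \left(-34\right)^{2} = 1156$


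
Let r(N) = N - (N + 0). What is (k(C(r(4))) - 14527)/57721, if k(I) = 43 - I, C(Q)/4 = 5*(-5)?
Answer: -14384/57721 ≈ -0.24920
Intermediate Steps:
r(N) = 0 (r(N) = N - N = 0)
C(Q) = -100 (C(Q) = 4*(5*(-5)) = 4*(-25) = -100)
(k(C(r(4))) - 14527)/57721 = ((43 - 1*(-100)) - 14527)/57721 = ((43 + 100) - 14527)*(1/57721) = (143 - 14527)*(1/57721) = -14384*1/57721 = -14384/57721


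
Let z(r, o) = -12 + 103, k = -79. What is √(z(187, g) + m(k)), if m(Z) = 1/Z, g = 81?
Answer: 2*√141963/79 ≈ 9.5387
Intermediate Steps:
z(r, o) = 91
√(z(187, g) + m(k)) = √(91 + 1/(-79)) = √(91 - 1/79) = √(7188/79) = 2*√141963/79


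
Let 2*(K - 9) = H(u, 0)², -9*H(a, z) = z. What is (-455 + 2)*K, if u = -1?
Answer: -4077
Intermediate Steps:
H(a, z) = -z/9
K = 9 (K = 9 + (-⅑*0)²/2 = 9 + (½)*0² = 9 + (½)*0 = 9 + 0 = 9)
(-455 + 2)*K = (-455 + 2)*9 = -453*9 = -4077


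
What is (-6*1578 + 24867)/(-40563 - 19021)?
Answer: -15399/59584 ≈ -0.25844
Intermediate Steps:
(-6*1578 + 24867)/(-40563 - 19021) = (-9468 + 24867)/(-59584) = 15399*(-1/59584) = -15399/59584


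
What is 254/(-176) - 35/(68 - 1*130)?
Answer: -2397/2728 ≈ -0.87867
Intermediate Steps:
254/(-176) - 35/(68 - 1*130) = 254*(-1/176) - 35/(68 - 130) = -127/88 - 35/(-62) = -127/88 - 35*(-1/62) = -127/88 + 35/62 = -2397/2728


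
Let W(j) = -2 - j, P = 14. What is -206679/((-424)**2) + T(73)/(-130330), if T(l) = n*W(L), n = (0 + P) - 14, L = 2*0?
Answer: -206679/179776 ≈ -1.1496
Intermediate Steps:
L = 0
n = 0 (n = (0 + 14) - 14 = 14 - 14 = 0)
T(l) = 0 (T(l) = 0*(-2 - 1*0) = 0*(-2 + 0) = 0*(-2) = 0)
-206679/((-424)**2) + T(73)/(-130330) = -206679/((-424)**2) + 0/(-130330) = -206679/179776 + 0*(-1/130330) = -206679*1/179776 + 0 = -206679/179776 + 0 = -206679/179776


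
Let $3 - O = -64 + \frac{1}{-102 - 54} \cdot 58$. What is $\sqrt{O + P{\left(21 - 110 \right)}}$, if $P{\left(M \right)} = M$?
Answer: $\frac{i \sqrt{131586}}{78} \approx 4.6506 i$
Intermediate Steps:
$O = \frac{5255}{78}$ ($O = 3 - \left(-64 + \frac{1}{-102 - 54} \cdot 58\right) = 3 - \left(-64 + \frac{1}{-156} \cdot 58\right) = 3 - \left(-64 - \frac{29}{78}\right) = 3 - - \frac{5021}{78} = 3 + \frac{5021}{78} = \frac{5255}{78} \approx 67.372$)
$\sqrt{O + P{\left(21 - 110 \right)}} = \sqrt{\frac{5255}{78} + \left(21 - 110\right)} = \sqrt{\frac{5255}{78} - 89} = \sqrt{- \frac{1687}{78}} = \frac{i \sqrt{131586}}{78}$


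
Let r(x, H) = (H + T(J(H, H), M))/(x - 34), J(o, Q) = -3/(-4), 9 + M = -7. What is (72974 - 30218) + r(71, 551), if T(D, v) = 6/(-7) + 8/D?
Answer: 33233189/777 ≈ 42771.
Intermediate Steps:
M = -16 (M = -9 - 7 = -16)
J(o, Q) = ¾ (J(o, Q) = -3*(-¼) = ¾)
T(D, v) = -6/7 + 8/D (T(D, v) = 6*(-⅐) + 8/D = -6/7 + 8/D)
r(x, H) = (206/21 + H)/(-34 + x) (r(x, H) = (H + (-6/7 + 8/(¾)))/(x - 34) = (H + (-6/7 + 8*(4/3)))/(-34 + x) = (H + (-6/7 + 32/3))/(-34 + x) = (H + 206/21)/(-34 + x) = (206/21 + H)/(-34 + x))
(72974 - 30218) + r(71, 551) = (72974 - 30218) + (206/21 + 551)/(-34 + 71) = 42756 + (11777/21)/37 = 42756 + (1/37)*(11777/21) = 42756 + 11777/777 = 33233189/777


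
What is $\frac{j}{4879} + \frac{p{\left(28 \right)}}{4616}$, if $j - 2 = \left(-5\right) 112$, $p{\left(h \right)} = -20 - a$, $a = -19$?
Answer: $- \frac{2580607}{22521464} \approx -0.11458$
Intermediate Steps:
$p{\left(h \right)} = -1$ ($p{\left(h \right)} = -20 - -19 = -20 + 19 = -1$)
$j = -558$ ($j = 2 - 560 = -558$)
$\frac{j}{4879} + \frac{p{\left(28 \right)}}{4616} = - \frac{558}{4879} - \frac{1}{4616} = - \frac{2580607}{22521464}$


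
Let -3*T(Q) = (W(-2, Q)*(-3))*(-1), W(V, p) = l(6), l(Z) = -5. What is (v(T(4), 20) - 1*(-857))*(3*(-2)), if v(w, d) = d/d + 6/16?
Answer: -20601/4 ≈ -5150.3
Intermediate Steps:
W(V, p) = -5
T(Q) = 5 (T(Q) = -(-5*(-3))*(-1)/3 = -5*(-1) = -1/3*(-15) = 5)
v(w, d) = 11/8 (v(w, d) = 1 + 6*(1/16) = 1 + 3/8 = 11/8)
(v(T(4), 20) - 1*(-857))*(3*(-2)) = (11/8 - 1*(-857))*(3*(-2)) = (11/8 + 857)*(-6) = (6867/8)*(-6) = -20601/4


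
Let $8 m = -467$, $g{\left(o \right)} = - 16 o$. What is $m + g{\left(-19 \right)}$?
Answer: $\frac{1965}{8} \approx 245.63$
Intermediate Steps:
$m = - \frac{467}{8}$ ($m = \frac{1}{8} \left(-467\right) = - \frac{467}{8} \approx -58.375$)
$m + g{\left(-19 \right)} = - \frac{467}{8} - -304 = - \frac{467}{8} + 304 = \frac{1965}{8}$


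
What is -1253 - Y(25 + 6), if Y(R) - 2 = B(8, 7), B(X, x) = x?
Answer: -1262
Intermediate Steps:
Y(R) = 9 (Y(R) = 2 + 7 = 9)
-1253 - Y(25 + 6) = -1253 - 1*9 = -1253 - 9 = -1262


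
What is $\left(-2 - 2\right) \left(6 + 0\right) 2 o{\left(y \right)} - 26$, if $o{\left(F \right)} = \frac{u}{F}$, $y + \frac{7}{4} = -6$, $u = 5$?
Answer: $\frac{154}{31} \approx 4.9677$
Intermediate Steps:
$y = - \frac{31}{4}$ ($y = - \frac{7}{4} - 6 = - \frac{31}{4} \approx -7.75$)
$o{\left(F \right)} = \frac{5}{F}$
$\left(-2 - 2\right) \left(6 + 0\right) 2 o{\left(y \right)} - 26 = \left(-2 - 2\right) \left(6 + 0\right) 2 \frac{5}{- \frac{31}{4}} - 26 = \left(-4\right) 6 \cdot 2 \cdot 5 \left(- \frac{4}{31}\right) - 26 = \left(-24\right) 2 \left(- \frac{20}{31}\right) - 26 = \left(-48\right) \left(- \frac{20}{31}\right) - 26 = \frac{960}{31} - 26 = \frac{154}{31}$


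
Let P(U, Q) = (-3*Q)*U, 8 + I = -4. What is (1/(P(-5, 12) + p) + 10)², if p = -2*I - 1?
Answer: 4124961/41209 ≈ 100.10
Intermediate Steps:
I = -12 (I = -8 - 4 = -12)
P(U, Q) = -3*Q*U
p = 23 (p = -2*(-12) - 1 = 24 - 1 = 23)
(1/(P(-5, 12) + p) + 10)² = (1/(-3*12*(-5) + 23) + 10)² = (1/(180 + 23) + 10)² = (1/203 + 10)² = (2031/203)² = 4124961/41209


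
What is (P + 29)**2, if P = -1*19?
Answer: 100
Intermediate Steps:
P = -19
(P + 29)**2 = (-19 + 29)**2 = 10**2 = 100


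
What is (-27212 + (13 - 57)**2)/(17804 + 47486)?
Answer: -12638/32645 ≈ -0.38713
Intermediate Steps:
(-27212 + (13 - 57)**2)/(17804 + 47486) = (-27212 + (-44)**2)/65290 = (-27212 + 1936)*(1/65290) = -25276*1/65290 = -12638/32645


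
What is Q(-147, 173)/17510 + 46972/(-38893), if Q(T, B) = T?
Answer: -828196991/681016430 ≈ -1.2161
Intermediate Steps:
Q(-147, 173)/17510 + 46972/(-38893) = -147/17510 + 46972/(-38893) = -147*1/17510 + 46972*(-1/38893) = -147/17510 - 46972/38893 = -828196991/681016430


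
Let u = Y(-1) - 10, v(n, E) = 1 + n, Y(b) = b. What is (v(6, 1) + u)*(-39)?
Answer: 156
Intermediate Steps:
u = -11 (u = -1 - 10 = -11)
(v(6, 1) + u)*(-39) = ((1 + 6) - 11)*(-39) = (7 - 11)*(-39) = -4*(-39) = 156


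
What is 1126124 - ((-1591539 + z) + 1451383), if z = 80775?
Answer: 1185505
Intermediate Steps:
1126124 - ((-1591539 + z) + 1451383) = 1126124 - ((-1591539 + 80775) + 1451383) = 1126124 - (-1510764 + 1451383) = 1126124 - 1*(-59381) = 1126124 + 59381 = 1185505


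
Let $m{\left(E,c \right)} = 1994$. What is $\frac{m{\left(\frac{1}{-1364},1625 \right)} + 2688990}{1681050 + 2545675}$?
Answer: $\frac{2690984}{4226725} \approx 0.63666$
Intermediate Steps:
$\frac{m{\left(\frac{1}{-1364},1625 \right)} + 2688990}{1681050 + 2545675} = \frac{1994 + 2688990}{1681050 + 2545675} = \frac{2690984}{4226725}$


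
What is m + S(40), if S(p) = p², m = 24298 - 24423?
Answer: 1475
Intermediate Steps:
m = -125
m + S(40) = -125 + 40² = -125 + 1600 = 1475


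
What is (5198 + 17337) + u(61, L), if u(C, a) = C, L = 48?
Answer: 22596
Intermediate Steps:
(5198 + 17337) + u(61, L) = (5198 + 17337) + 61 = 22535 + 61 = 22596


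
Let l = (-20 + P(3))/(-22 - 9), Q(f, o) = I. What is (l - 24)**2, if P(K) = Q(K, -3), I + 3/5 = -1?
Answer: 13046544/24025 ≈ 543.04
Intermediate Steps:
I = -8/5 (I = -3/5 - 1 = -8/5 ≈ -1.6000)
Q(f, o) = -8/5
P(K) = -8/5
l = 108/155 (l = (-20 - 8/5)/(-22 - 9) = -108/5/(-31) = -108/5*(-1/31) = 108/155 ≈ 0.69677)
(l - 24)**2 = (108/155 - 24)**2 = (-3612/155)**2 = 13046544/24025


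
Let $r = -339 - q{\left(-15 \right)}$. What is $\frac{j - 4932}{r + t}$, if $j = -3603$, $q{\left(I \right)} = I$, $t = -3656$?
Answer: $\frac{1707}{796} \approx 2.1445$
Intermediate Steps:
$r = -324$ ($r = -339 - -15 = -339 + 15 = -324$)
$\frac{j - 4932}{r + t} = \frac{-3603 - 4932}{-324 - 3656} = - \frac{8535}{-3980} = \left(-8535\right) \left(- \frac{1}{3980}\right) = \frac{1707}{796}$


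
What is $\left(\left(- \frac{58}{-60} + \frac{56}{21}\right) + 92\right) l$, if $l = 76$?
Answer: $\frac{109022}{15} \approx 7268.1$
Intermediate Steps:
$\left(\left(- \frac{58}{-60} + \frac{56}{21}\right) + 92\right) l = \left(\left(- \frac{58}{-60} + \frac{56}{21}\right) + 92\right) 76 = \left(\left(\left(-58\right) \left(- \frac{1}{60}\right) + 56 \cdot \frac{1}{21}\right) + 92\right) 76 = \left(\left(\frac{29}{30} + \frac{8}{3}\right) + 92\right) 76 = \left(\frac{109}{30} + 92\right) 76 = \frac{2869}{30} \cdot 76 = \frac{109022}{15}$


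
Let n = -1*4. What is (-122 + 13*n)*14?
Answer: -2436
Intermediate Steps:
n = -4
(-122 + 13*n)*14 = (-122 + 13*(-4))*14 = (-122 - 52)*14 = -174*14 = -2436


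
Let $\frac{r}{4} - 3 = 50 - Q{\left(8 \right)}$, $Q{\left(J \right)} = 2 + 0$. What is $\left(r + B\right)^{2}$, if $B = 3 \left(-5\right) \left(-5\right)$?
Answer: $77841$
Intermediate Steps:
$Q{\left(J \right)} = 2$
$B = 75$ ($B = \left(-15\right) \left(-5\right) = 75$)
$r = 204$ ($r = 12 + 4 \left(50 - 2\right) = 12 + 4 \cdot 48 = 12 + 192 = 204$)
$\left(r + B\right)^{2} = \left(204 + 75\right)^{2} = 279^{2} = 77841$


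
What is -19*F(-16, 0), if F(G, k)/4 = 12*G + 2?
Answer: 14440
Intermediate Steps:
F(G, k) = 8 + 48*G (F(G, k) = 4*(12*G + 2) = 4*(2 + 12*G) = 8 + 48*G)
-19*F(-16, 0) = -19*(8 + 48*(-16)) = -19*(8 - 768) = -19*(-760) = 14440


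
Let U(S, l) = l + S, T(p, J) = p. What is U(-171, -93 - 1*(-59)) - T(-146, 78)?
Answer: -59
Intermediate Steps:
U(S, l) = S + l
U(-171, -93 - 1*(-59)) - T(-146, 78) = (-171 + (-93 - 1*(-59))) - 1*(-146) = (-171 + (-93 + 59)) + 146 = (-171 - 34) + 146 = -205 + 146 = -59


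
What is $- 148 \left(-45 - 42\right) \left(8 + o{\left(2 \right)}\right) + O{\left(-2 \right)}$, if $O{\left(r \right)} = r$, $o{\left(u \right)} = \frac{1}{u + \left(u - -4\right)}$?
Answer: $\frac{209231}{2} \approx 1.0462 \cdot 10^{5}$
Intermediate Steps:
$o{\left(u \right)} = \frac{1}{4 + 2 u}$ ($o{\left(u \right)} = \frac{1}{u + \left(u + 4\right)} = \frac{1}{u + \left(4 + u\right)} = \frac{1}{4 + 2 u}$)
$- 148 \left(-45 - 42\right) \left(8 + o{\left(2 \right)}\right) + O{\left(-2 \right)} = - 148 \left(-45 - 42\right) \left(8 + \frac{1}{2 \left(2 + 2\right)}\right) - 2 = - 148 \left(- 87 \left(8 + \frac{1}{2 \cdot 4}\right)\right) - 2 = - 148 \left(- 87 \left(8 + \frac{1}{2} \cdot \frac{1}{4}\right)\right) - 2 = - 148 \left(- 87 \left(8 + \frac{1}{8}\right)\right) - 2 = - 148 \left(\left(-87\right) \frac{65}{8}\right) - 2 = \left(-148\right) \left(- \frac{5655}{8}\right) - 2 = \frac{209235}{2} - 2 = \frac{209231}{2}$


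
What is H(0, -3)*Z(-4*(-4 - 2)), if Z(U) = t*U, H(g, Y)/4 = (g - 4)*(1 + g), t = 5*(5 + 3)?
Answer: -15360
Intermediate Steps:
t = 40 (t = 5*8 = 40)
H(g, Y) = 4*(1 + g)*(-4 + g) (H(g, Y) = 4*((g - 4)*(1 + g)) = 4*((-4 + g)*(1 + g)) = 4*((1 + g)*(-4 + g)) = 4*(1 + g)*(-4 + g))
Z(U) = 40*U
H(0, -3)*Z(-4*(-4 - 2)) = (-16 - 12*0 + 4*0**2)*(40*(-4*(-4 - 2))) = (-16 + 0 + 4*0)*(40*(-4*(-6))) = (-16 + 0 + 0)*(40*24) = -16*960 = -15360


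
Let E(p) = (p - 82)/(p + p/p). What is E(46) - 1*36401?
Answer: -1710883/47 ≈ -36402.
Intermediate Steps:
E(p) = (-82 + p)/(1 + p) (E(p) = (-82 + p)/(p + 1) = (-82 + p)/(1 + p))
E(46) - 1*36401 = (-82 + 46)/(1 + 46) - 1*36401 = -36/47 - 36401 = -1710883/47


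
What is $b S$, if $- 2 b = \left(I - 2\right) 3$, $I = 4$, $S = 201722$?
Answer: $-605166$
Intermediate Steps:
$b = -3$ ($b = - \frac{\left(4 - 2\right) 3}{2} = - \frac{2 \cdot 3}{2} = \left(- \frac{1}{2}\right) 6 = -3$)
$b S = \left(-3\right) 201722 = -605166$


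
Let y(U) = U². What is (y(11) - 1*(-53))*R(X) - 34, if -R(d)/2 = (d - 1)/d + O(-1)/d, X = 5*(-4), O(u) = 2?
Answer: -1823/5 ≈ -364.60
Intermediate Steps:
X = -20
R(d) = -4/d - 2*(-1 + d)/d (R(d) = -2*((d - 1)/d + 2/d) = -2*((-1 + d)/d + 2/d) = -2*(2/d + (-1 + d)/d) = -4/d - 2*(-1 + d)/d)
(y(11) - 1*(-53))*R(X) - 34 = (11² - 1*(-53))*(-2 - 2/(-20)) - 34 = (121 + 53)*(-2 - 2*(-1/20)) - 34 = 174*(-2 + ⅒) - 34 = 174*(-19/10) - 34 = -1653/5 - 34 = -1823/5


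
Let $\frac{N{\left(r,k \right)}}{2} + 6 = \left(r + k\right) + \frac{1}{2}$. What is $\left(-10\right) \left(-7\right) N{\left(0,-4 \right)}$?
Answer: $-1330$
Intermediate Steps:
$N{\left(r,k \right)} = -11 + 2 k + 2 r$ ($N{\left(r,k \right)} = -12 + 2 \left(\left(r + k\right) + \frac{1}{2}\right) = -12 + 2 \left(\left(k + r\right) + \frac{1}{2}\right) = -12 + 2 \left(\frac{1}{2} + k + r\right) = -12 + \left(1 + 2 k + 2 r\right) = -11 + 2 k + 2 r$)
$\left(-10\right) \left(-7\right) N{\left(0,-4 \right)} = \left(-10\right) \left(-7\right) \left(-11 + 2 \left(-4\right) + 2 \cdot 0\right) = 70 \left(-11 - 8 + 0\right) = 70 \left(-19\right) = -1330$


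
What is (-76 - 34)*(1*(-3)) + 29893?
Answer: 30223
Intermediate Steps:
(-76 - 34)*(1*(-3)) + 29893 = -110*(-3) + 29893 = 330 + 29893 = 30223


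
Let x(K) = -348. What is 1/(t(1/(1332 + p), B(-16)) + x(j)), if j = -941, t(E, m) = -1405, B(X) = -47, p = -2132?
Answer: -1/1753 ≈ -0.00057045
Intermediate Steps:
1/(t(1/(1332 + p), B(-16)) + x(j)) = 1/(-1405 - 348) = 1/(-1753) = -1/1753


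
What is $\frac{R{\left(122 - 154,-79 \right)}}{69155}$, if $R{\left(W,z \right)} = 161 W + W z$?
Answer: $- \frac{2624}{69155} \approx -0.037944$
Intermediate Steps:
$\frac{R{\left(122 - 154,-79 \right)}}{69155} = \frac{\left(122 - 154\right) \left(161 - 79\right)}{69155} = \left(122 - 154\right) 82 \cdot \frac{1}{69155} = \left(-32\right) 82 \cdot \frac{1}{69155} = \left(-2624\right) \frac{1}{69155} = - \frac{2624}{69155}$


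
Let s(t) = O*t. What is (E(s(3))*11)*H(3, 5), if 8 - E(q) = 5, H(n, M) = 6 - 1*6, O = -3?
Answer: 0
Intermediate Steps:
H(n, M) = 0 (H(n, M) = 6 - 6 = 0)
s(t) = -3*t
E(q) = 3 (E(q) = 8 - 1*5 = 8 - 5 = 3)
(E(s(3))*11)*H(3, 5) = (3*11)*0 = 33*0 = 0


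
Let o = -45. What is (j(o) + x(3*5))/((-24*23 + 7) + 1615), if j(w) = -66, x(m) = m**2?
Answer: 159/1070 ≈ 0.14860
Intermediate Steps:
(j(o) + x(3*5))/((-24*23 + 7) + 1615) = (-66 + (3*5)**2)/((-24*23 + 7) + 1615) = (-66 + 15**2)/((-552 + 7) + 1615) = (-66 + 225)/(-545 + 1615) = 159/1070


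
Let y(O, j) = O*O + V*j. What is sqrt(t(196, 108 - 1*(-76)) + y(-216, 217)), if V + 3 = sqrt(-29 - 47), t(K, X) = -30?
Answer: sqrt(45975 + 434*I*sqrt(19)) ≈ 214.46 + 4.4105*I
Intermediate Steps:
V = -3 + 2*I*sqrt(19) (V = -3 + sqrt(-29 - 47) = -3 + sqrt(-76) = -3 + 2*I*sqrt(19) ≈ -3.0 + 8.7178*I)
y(O, j) = O**2 + j*(-3 + 2*I*sqrt(19)) (y(O, j) = O*O + (-3 + 2*I*sqrt(19))*j = O**2 + j*(-3 + 2*I*sqrt(19)))
sqrt(t(196, 108 - 1*(-76)) + y(-216, 217)) = sqrt(-30 + ((-216)**2 - 1*217*(3 - 2*I*sqrt(19)))) = sqrt(-30 + (46656 + (-651 + 434*I*sqrt(19)))) = sqrt(-30 + (46005 + 434*I*sqrt(19))) = sqrt(45975 + 434*I*sqrt(19))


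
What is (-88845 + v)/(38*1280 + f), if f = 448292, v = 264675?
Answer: 29305/82822 ≈ 0.35383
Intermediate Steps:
(-88845 + v)/(38*1280 + f) = (-88845 + 264675)/(38*1280 + 448292) = 175830/(48640 + 448292) = 175830/496932 = 175830*(1/496932) = 29305/82822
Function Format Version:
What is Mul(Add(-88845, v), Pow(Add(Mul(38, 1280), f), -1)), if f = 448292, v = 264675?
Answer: Rational(29305, 82822) ≈ 0.35383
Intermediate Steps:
Mul(Add(-88845, v), Pow(Add(Mul(38, 1280), f), -1)) = Mul(Add(-88845, 264675), Pow(Add(Mul(38, 1280), 448292), -1)) = Mul(175830, Pow(Add(48640, 448292), -1)) = Mul(175830, Pow(496932, -1)) = Mul(175830, Rational(1, 496932)) = Rational(29305, 82822)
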